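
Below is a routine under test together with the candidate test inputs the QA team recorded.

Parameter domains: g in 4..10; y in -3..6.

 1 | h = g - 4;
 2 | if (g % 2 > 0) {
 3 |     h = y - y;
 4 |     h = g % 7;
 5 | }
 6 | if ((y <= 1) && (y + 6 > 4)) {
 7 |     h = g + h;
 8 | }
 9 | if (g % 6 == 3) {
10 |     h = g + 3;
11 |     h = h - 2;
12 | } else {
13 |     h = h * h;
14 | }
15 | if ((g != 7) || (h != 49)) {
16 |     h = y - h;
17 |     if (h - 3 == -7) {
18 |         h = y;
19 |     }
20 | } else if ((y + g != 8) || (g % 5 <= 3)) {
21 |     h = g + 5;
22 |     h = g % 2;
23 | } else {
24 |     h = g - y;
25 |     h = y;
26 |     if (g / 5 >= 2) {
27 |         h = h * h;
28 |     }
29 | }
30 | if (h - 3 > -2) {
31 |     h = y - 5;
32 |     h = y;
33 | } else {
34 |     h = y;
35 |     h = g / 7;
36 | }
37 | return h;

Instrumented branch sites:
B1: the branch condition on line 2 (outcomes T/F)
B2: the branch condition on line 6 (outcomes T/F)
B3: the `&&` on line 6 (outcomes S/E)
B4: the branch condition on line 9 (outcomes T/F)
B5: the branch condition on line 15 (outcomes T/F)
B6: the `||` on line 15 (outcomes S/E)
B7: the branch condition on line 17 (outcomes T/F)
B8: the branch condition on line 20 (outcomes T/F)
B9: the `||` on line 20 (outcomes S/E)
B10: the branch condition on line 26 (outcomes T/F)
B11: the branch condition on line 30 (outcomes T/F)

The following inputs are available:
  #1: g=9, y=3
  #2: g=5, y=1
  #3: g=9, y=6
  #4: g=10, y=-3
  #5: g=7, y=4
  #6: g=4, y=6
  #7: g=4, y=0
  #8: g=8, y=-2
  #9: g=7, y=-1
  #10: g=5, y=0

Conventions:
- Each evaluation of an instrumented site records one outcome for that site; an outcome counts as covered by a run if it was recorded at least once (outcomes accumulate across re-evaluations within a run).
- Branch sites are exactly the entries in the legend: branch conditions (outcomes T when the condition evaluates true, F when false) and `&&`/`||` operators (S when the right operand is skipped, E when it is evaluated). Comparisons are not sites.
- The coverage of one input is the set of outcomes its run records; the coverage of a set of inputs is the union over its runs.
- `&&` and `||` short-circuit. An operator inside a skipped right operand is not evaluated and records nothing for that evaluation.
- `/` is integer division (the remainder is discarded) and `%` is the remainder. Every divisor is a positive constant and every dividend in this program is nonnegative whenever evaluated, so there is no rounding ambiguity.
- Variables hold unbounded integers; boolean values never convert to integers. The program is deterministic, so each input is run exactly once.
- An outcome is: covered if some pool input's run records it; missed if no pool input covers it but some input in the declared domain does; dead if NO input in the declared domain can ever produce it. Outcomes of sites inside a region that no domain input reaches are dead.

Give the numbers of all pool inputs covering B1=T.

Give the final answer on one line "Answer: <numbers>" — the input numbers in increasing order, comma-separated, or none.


input #1 (g=9, y=3): produces B1=T
input #2 (g=5, y=1): produces B1=T
input #3 (g=9, y=6): produces B1=T
input #4 (g=10, y=-3): does not produce B1=T
input #5 (g=7, y=4): produces B1=T
input #6 (g=4, y=6): does not produce B1=T
input #7 (g=4, y=0): does not produce B1=T
input #8 (g=8, y=-2): does not produce B1=T
input #9 (g=7, y=-1): produces B1=T
input #10 (g=5, y=0): produces B1=T
Answer: 1, 2, 3, 5, 9, 10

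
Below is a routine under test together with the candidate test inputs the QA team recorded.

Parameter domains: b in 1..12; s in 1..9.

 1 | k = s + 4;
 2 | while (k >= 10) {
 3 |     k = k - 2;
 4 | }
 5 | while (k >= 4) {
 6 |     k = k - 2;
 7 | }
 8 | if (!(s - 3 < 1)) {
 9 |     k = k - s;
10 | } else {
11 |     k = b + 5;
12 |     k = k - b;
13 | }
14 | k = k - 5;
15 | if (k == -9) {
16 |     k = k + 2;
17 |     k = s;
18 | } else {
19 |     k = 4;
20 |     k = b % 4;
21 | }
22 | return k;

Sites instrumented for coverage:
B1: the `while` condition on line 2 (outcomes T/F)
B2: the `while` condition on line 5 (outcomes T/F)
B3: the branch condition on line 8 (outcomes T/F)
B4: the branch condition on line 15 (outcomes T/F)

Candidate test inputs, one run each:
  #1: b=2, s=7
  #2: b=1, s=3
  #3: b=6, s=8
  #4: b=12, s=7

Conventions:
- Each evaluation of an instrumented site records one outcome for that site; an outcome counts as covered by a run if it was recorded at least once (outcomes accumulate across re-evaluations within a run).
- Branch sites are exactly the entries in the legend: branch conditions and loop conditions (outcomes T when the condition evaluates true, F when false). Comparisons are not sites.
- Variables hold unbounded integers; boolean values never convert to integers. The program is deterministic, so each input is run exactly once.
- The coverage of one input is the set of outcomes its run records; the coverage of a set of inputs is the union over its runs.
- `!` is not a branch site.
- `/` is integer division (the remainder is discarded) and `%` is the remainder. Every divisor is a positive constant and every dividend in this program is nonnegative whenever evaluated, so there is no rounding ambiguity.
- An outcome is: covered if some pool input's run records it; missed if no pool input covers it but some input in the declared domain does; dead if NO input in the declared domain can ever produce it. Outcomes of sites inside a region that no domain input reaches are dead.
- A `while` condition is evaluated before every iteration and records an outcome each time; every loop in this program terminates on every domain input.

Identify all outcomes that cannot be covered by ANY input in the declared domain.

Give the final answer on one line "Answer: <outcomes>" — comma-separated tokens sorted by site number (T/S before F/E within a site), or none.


checking every outcome against all 108 domain inputs:
  reachable outcomes have witnesses, e.g. B1=T (e.g. b=1, s=6), B1=F (e.g. b=1, s=1), B2=T (e.g. b=1, s=1), B2=F (e.g. b=1, s=1)
Answer: none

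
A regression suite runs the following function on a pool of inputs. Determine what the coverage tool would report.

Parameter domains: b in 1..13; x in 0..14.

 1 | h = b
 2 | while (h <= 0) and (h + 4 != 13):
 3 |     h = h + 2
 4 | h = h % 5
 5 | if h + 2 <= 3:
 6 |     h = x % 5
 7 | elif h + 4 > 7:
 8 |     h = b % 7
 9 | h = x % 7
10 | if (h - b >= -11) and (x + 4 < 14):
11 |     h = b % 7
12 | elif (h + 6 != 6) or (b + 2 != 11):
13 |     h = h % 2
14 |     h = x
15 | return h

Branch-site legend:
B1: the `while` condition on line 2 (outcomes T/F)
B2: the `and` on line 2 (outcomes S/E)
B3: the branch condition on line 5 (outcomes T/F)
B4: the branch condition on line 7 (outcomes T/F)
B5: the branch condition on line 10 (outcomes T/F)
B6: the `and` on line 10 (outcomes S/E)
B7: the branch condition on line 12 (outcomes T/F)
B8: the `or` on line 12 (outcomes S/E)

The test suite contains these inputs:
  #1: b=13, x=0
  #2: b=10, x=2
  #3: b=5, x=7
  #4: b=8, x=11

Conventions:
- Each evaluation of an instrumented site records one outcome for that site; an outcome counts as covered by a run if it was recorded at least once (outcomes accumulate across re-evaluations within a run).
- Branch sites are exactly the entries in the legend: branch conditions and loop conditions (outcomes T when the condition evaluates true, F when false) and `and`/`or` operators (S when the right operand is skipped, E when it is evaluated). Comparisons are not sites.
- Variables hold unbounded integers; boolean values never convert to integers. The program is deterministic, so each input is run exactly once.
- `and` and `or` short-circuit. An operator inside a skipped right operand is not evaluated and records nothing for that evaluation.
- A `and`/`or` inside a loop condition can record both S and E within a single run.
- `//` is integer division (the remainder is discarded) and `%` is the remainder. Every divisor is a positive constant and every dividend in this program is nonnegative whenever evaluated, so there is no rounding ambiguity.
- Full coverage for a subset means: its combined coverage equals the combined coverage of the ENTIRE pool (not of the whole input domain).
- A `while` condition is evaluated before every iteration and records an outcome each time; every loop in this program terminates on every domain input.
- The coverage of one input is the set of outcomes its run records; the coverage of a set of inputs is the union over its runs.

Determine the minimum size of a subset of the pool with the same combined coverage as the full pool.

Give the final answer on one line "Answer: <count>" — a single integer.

test 1 (b=13, x=0) hits B1=F, B2=S, B3=F, B4=F, B5=F, B6=S, B7=T, B8=E
test 2 (b=10, x=2) hits B1=F, B2=S, B3=T, B5=T, B6=E
test 3 (b=5, x=7) hits B1=F, B2=S, B3=T, B5=T, B6=E
test 4 (b=8, x=11) hits B1=F, B2=S, B3=F, B4=F, B5=F, B6=E, B7=T, B8=S
union over all inputs: B1=F, B2=S, B3=T, B3=F, B4=F, B5=T, B5=F, B6=S, B6=E, B7=T, B8=S, B8=E (12 outcomes)
checked all size-1 subsets: none covers 12 outcomes (max 8/12)
checked all size-2 subsets: none covers 12 outcomes (max 11/12)
the canonical winner is {1, 2, 4}: size 3, full 12-outcome coverage, earliest index list among size-3 covers

Answer: 3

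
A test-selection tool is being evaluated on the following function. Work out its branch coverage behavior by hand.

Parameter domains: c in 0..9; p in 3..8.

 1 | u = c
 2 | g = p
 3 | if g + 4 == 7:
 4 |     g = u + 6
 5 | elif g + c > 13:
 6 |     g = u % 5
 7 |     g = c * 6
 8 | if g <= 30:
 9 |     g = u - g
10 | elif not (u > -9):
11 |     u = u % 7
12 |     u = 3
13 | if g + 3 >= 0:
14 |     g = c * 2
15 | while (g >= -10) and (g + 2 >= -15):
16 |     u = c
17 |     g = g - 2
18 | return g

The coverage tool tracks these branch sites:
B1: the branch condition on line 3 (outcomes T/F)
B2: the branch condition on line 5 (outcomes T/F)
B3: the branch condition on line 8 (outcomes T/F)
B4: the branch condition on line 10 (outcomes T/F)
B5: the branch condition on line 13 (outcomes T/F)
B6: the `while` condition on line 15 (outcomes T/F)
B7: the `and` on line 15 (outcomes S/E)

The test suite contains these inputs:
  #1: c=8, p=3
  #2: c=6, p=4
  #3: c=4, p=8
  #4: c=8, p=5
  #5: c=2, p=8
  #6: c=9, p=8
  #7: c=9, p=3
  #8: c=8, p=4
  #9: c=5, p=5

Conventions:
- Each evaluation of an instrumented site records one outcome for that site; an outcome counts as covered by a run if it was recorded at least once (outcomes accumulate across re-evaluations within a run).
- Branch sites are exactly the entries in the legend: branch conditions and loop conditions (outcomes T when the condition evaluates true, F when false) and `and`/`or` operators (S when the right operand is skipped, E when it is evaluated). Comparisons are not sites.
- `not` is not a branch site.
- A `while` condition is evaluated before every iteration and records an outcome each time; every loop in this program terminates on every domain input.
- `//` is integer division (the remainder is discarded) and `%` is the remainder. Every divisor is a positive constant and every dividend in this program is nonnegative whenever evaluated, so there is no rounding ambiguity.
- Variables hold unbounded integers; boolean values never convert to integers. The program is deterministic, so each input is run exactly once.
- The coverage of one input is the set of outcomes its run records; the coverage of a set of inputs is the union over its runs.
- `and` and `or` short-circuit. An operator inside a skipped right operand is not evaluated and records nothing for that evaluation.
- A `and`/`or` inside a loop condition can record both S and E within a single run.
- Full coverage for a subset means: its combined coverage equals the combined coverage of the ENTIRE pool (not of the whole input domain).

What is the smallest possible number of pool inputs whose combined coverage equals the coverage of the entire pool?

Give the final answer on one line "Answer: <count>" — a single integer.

run #1 (c=8, p=3) records B1=T, B3=T, B5=F, B6=T, B6=F, B7=S, B7=E
run #2 (c=6, p=4) records B1=F, B2=F, B3=T, B5=T, B6=T, B6=F, B7=S, B7=E
run #3 (c=4, p=8) records B1=F, B2=F, B3=T, B5=F, B6=T, B6=F, B7=S, B7=E
run #4 (c=8, p=5) records B1=F, B2=F, B3=T, B5=T, B6=T, B6=F, B7=S, B7=E
run #5 (c=2, p=8) records B1=F, B2=F, B3=T, B5=F, B6=T, B6=F, B7=S, B7=E
run #6 (c=9, p=8) records B1=F, B2=T, B3=F, B4=F, B5=T, B6=T, B6=F, B7=S, B7=E
run #7 (c=9, p=3) records B1=T, B3=T, B5=F, B6=T, B6=F, B7=S, B7=E
run #8 (c=8, p=4) records B1=F, B2=F, B3=T, B5=T, B6=T, B6=F, B7=S, B7=E
run #9 (c=5, p=5) records B1=F, B2=F, B3=T, B5=T, B6=T, B6=F, B7=S, B7=E
union over all inputs: B1=T, B1=F, B2=T, B2=F, B3=T, B3=F, B4=F, B5=T, B5=F, B6=T, B6=F, B7=S, B7=E (13 outcomes)
every size-1 subset falls short of the 13 outcomes (best: 9/13)
every size-2 subset falls short of the 13 outcomes (best: 12/13)
the canonical winner is {1, 2, 6}: size 3, full 13-outcome coverage, earliest index list among size-3 covers

Answer: 3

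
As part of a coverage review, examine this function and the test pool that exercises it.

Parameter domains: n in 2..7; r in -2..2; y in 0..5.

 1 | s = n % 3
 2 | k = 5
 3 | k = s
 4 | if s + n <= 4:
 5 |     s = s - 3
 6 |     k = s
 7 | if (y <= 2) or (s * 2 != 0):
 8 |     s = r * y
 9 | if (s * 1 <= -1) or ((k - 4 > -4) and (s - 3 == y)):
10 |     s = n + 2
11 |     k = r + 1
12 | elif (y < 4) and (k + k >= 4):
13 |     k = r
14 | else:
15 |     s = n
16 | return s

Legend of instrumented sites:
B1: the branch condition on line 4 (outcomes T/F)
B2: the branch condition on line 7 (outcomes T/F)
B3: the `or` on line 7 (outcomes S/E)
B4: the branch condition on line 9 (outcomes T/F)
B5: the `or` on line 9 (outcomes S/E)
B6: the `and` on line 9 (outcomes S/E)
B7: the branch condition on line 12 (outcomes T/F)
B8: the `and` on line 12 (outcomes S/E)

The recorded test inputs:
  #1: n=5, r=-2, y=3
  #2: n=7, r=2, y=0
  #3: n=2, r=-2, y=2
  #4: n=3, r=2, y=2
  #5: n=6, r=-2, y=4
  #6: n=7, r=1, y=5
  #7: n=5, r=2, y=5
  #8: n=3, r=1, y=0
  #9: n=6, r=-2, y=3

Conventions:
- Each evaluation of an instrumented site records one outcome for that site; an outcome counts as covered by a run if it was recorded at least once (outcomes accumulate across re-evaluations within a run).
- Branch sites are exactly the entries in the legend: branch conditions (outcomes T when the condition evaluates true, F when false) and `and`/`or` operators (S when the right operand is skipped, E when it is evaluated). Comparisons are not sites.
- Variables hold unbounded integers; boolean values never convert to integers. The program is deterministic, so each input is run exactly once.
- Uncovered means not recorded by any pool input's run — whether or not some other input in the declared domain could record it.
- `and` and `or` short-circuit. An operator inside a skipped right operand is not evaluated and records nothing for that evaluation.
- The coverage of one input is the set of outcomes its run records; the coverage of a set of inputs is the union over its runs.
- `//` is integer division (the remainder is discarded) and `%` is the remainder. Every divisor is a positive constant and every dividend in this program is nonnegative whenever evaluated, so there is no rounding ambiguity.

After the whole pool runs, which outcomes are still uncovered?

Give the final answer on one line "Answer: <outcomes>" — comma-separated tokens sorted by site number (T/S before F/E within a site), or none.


input #1 (n=5, r=-2, y=3): events B1->F, B3->E, B2->T, B5->S, B4->T; covers B1=F, B2=T, B3=E, B4=T, B5=S
input #2 (n=7, r=2, y=0): events B1->F, B3->S, B2->T, B5->E, B6->E, B4->F, B8->E, B7->F; covers B1=F, B2=T, B3=S, B4=F, B5=E, B6=E, B7=F, B8=E
input #3 (n=2, r=-2, y=2): events B1->T, B3->S, B2->T, B5->S, B4->T; covers B1=T, B2=T, B3=S, B4=T, B5=S
input #4 (n=3, r=2, y=2): events B1->T, B3->S, B2->T, B5->E, B6->S, B4->F, B8->E, B7->F; covers B1=T, B2=T, B3=S, B4=F, B5=E, B6=S, B7=F, B8=E
input #5 (n=6, r=-2, y=4): events B1->F, B3->E, B2->F, B5->E, B6->S, B4->F, B8->S, B7->F; covers B1=F, B2=F, B3=E, B4=F, B5=E, B6=S, B7=F, B8=S
input #6 (n=7, r=1, y=5): events B1->F, B3->E, B2->T, B5->E, B6->E, B4->F, B8->S, B7->F; covers B1=F, B2=T, B3=E, B4=F, B5=E, B6=E, B7=F, B8=S
input #7 (n=5, r=2, y=5): events B1->F, B3->E, B2->T, B5->E, B6->E, B4->F, B8->S, B7->F; covers B1=F, B2=T, B3=E, B4=F, B5=E, B6=E, B7=F, B8=S
input #8 (n=3, r=1, y=0): events B1->T, B3->S, B2->T, B5->E, B6->S, B4->F, B8->E, B7->F; covers B1=T, B2=T, B3=S, B4=F, B5=E, B6=S, B7=F, B8=E
input #9 (n=6, r=-2, y=3): events B1->F, B3->E, B2->F, B5->E, B6->S, B4->F, B8->E, B7->F; covers B1=F, B2=F, B3=E, B4=F, B5=E, B6=S, B7=F, B8=E
union over the pool: B1=T, B1=F, B2=T, B2=F, B3=S, B3=E, B4=T, B4=F, B5=S, B5=E, B6=S, B6=E, B7=F, B8=S, B8=E
uncovered (1 of 16): B7=T
Answer: B7=T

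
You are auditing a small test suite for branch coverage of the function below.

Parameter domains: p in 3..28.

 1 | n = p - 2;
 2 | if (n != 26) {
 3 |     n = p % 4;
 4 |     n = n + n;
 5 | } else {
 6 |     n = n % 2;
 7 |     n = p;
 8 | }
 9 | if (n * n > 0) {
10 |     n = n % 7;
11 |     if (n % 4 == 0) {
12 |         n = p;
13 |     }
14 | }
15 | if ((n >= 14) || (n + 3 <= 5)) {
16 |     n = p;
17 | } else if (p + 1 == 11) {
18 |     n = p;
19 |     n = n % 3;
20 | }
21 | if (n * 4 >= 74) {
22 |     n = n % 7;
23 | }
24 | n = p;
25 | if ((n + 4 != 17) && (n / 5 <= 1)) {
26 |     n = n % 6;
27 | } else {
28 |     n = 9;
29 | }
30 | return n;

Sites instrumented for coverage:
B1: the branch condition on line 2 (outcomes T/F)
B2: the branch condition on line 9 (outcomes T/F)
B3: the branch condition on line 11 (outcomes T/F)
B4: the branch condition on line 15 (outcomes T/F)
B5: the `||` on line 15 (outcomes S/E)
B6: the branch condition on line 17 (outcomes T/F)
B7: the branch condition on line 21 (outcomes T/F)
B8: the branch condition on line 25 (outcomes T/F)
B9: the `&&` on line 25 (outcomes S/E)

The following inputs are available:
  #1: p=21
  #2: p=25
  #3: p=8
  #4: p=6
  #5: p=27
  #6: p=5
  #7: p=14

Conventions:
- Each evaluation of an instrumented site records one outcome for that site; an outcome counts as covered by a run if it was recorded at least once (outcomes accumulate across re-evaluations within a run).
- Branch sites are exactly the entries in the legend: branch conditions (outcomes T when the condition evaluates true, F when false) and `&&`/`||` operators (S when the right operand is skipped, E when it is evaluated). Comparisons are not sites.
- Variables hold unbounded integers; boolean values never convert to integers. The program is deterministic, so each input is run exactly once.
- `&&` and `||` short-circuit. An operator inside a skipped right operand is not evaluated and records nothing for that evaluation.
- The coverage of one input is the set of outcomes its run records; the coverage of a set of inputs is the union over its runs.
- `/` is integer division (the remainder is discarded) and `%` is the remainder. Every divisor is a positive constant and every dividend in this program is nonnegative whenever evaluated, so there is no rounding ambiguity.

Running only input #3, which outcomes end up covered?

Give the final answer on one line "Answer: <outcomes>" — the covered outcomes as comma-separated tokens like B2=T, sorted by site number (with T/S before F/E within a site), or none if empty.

Tracing the run of input #3 (p=8):
  B1->T, B2->F, B5->E, B4->T, B7->F, B9->E, B8->T
as a set, this run covers: B1=T, B2=F, B4=T, B5=E, B7=F, B8=T, B9=E

Answer: B1=T, B2=F, B4=T, B5=E, B7=F, B8=T, B9=E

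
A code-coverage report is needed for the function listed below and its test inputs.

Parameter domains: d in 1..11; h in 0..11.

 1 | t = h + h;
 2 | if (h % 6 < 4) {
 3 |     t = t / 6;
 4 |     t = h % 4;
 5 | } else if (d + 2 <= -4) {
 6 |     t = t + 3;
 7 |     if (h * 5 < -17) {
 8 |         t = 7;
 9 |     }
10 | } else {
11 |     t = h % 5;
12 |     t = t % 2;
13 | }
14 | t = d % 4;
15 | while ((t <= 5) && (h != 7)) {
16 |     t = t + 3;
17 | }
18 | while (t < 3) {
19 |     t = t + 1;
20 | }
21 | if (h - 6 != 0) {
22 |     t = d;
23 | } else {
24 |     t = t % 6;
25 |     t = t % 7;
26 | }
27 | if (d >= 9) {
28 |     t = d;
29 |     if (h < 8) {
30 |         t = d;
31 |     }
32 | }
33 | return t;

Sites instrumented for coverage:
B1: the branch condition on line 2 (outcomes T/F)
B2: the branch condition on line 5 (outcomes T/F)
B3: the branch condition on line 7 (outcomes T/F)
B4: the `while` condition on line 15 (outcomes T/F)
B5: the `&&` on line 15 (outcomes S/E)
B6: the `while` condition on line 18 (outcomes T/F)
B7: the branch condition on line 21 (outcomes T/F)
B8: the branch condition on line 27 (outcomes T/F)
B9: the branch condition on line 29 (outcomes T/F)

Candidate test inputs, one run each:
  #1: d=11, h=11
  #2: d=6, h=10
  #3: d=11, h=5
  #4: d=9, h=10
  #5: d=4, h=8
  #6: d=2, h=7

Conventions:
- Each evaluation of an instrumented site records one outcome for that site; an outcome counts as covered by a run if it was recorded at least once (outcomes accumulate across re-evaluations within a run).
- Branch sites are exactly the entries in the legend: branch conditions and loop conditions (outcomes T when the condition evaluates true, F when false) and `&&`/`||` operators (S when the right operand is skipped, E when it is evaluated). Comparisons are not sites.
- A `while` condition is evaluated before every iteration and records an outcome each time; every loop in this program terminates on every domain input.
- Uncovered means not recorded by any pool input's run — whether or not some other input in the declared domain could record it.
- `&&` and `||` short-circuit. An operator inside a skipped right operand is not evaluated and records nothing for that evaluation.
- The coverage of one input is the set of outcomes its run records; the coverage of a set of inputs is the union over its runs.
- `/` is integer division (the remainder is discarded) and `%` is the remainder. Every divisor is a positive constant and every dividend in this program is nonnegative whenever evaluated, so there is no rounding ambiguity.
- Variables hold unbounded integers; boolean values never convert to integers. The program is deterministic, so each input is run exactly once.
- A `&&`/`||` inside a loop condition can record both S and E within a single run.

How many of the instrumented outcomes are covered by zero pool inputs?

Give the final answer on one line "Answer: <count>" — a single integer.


input #1 (d=11, h=11): covers B1=F, B2=F, B4=T, B4=F, B5=S, B5=E, B6=F, B7=T, B8=T, B9=F
input #2 (d=6, h=10): covers B1=F, B2=F, B4=T, B4=F, B5=S, B5=E, B6=F, B7=T, B8=F
input #3 (d=11, h=5): covers B1=F, B2=F, B4=T, B4=F, B5=S, B5=E, B6=F, B7=T, B8=T, B9=T
input #4 (d=9, h=10): covers B1=F, B2=F, B4=T, B4=F, B5=S, B5=E, B6=F, B7=T, B8=T, B9=F
input #5 (d=4, h=8): covers B1=T, B4=T, B4=F, B5=S, B5=E, B6=F, B7=T, B8=F
input #6 (d=2, h=7): covers B1=T, B4=F, B5=E, B6=T, B6=F, B7=T, B8=F
union over the pool: B1=T, B1=F, B2=F, B4=T, B4=F, B5=S, B5=E, B6=T, B6=F, B7=T, B8=T, B8=F, B9=T, B9=F
uncovered (4 of 18): B2=T, B3=T, B3=F, B7=F
Answer: 4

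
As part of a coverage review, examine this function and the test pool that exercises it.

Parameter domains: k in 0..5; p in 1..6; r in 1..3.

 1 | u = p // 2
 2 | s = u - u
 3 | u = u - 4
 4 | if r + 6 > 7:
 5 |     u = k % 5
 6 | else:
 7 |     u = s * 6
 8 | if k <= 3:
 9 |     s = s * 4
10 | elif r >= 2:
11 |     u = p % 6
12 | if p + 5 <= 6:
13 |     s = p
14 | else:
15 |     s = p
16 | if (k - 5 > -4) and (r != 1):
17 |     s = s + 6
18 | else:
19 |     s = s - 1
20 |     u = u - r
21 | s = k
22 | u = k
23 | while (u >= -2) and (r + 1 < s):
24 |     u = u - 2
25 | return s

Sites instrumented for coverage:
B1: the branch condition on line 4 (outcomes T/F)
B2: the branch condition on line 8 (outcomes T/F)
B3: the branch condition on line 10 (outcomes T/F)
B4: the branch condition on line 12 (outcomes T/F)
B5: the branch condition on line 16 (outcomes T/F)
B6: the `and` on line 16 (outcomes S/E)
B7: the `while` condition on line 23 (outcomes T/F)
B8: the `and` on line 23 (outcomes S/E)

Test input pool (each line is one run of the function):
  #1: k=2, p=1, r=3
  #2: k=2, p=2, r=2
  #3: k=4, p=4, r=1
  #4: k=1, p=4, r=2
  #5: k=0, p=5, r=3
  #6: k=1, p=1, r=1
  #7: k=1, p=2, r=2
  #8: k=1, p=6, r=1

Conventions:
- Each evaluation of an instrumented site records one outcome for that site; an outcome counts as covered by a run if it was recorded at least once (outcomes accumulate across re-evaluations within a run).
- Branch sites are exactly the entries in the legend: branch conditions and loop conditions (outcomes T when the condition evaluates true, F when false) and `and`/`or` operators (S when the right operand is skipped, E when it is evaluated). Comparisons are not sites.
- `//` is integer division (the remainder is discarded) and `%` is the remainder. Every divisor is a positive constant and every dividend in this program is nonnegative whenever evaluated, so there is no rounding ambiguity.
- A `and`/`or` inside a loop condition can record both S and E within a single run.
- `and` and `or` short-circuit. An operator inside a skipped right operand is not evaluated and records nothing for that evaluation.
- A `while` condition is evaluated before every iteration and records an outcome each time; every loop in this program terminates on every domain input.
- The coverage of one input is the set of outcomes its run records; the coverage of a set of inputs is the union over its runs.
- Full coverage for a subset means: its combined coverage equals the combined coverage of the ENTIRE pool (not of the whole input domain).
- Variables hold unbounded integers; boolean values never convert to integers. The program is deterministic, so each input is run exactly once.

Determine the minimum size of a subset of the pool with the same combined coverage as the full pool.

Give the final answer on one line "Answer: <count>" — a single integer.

#1 (k=2, p=1, r=3) -> B1->T, B2->T, B4->T, B6->E, B5->T, B8->E, B7->F; covered: B1=T, B2=T, B4=T, B5=T, B6=E, B7=F, B8=E
#2 (k=2, p=2, r=2) -> B1->T, B2->T, B4->F, B6->E, B5->T, B8->E, B7->F; covered: B1=T, B2=T, B4=F, B5=T, B6=E, B7=F, B8=E
#3 (k=4, p=4, r=1) -> B1->F, B2->F, B3->F, B4->F, B6->E, B5->F, B8->E, B7->T, B8->E, B7->T, B8->E, B7->T, B8->E, B7->T, ...; covered: B1=F, B2=F, B3=F, B4=F, B5=F, B6=E, B7=T, B7=F, B8=S, B8=E
#4 (k=1, p=4, r=2) -> B1->T, B2->T, B4->F, B6->S, B5->F, B8->E, B7->F; covered: B1=T, B2=T, B4=F, B5=F, B6=S, B7=F, B8=E
#5 (k=0, p=5, r=3) -> B1->T, B2->T, B4->F, B6->S, B5->F, B8->E, B7->F; covered: B1=T, B2=T, B4=F, B5=F, B6=S, B7=F, B8=E
#6 (k=1, p=1, r=1) -> B1->F, B2->T, B4->T, B6->S, B5->F, B8->E, B7->F; covered: B1=F, B2=T, B4=T, B5=F, B6=S, B7=F, B8=E
#7 (k=1, p=2, r=2) -> B1->T, B2->T, B4->F, B6->S, B5->F, B8->E, B7->F; covered: B1=T, B2=T, B4=F, B5=F, B6=S, B7=F, B8=E
#8 (k=1, p=6, r=1) -> B1->F, B2->T, B4->F, B6->S, B5->F, B8->E, B7->F; covered: B1=F, B2=T, B4=F, B5=F, B6=S, B7=F, B8=E
together the pool reaches 15 outcomes: B1=T, B1=F, B2=T, B2=F, B3=F, B4=T, B4=F, B5=T, B5=F, B6=S, B6=E, B7=T, B7=F, B8=S, B8=E
size 1 is not enough: best union over all size-1 subsets is 10/15
size 2 is not enough: best union over all size-2 subsets is 14/15
size 3: inputs {1, 3, 4} cover all 15 outcomes, and no lexicographically smaller subset of this size does

Answer: 3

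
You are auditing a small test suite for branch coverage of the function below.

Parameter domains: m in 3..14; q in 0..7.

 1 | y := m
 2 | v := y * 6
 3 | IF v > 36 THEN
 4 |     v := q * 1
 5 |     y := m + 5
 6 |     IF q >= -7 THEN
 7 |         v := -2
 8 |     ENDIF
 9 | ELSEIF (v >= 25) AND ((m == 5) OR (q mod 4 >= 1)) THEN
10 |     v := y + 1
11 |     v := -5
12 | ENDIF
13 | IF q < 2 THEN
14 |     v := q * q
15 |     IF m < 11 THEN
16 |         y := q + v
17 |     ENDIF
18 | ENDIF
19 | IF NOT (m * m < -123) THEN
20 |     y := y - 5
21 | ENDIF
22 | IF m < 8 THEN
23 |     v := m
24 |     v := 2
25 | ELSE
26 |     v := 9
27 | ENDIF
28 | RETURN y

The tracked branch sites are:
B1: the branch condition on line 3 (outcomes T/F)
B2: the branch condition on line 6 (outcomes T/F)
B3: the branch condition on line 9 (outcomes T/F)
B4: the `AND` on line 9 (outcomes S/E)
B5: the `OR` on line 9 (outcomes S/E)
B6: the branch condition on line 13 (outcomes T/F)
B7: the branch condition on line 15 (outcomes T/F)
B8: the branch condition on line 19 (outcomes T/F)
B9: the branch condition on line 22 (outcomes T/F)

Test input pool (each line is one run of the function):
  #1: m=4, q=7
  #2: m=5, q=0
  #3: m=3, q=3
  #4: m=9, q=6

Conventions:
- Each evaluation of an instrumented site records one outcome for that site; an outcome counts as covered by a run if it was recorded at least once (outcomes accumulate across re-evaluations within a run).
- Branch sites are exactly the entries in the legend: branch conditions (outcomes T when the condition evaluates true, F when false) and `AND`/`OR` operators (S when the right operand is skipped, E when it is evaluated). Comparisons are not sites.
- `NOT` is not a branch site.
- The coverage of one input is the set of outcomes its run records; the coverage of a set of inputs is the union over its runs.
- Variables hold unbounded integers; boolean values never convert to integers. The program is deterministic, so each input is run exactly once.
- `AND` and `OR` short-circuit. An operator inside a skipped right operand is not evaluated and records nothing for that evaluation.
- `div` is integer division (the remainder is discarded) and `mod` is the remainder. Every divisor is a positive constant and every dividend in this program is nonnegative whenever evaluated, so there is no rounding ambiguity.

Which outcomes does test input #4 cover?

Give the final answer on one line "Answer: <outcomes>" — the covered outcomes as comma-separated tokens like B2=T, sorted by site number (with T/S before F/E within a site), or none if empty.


Running input #4 (m=9, q=6), event by event:
  B1->T, B2->T, B6->F, B8->T, B9->F
deduplicating events, the covered set is: B1=T, B2=T, B6=F, B8=T, B9=F
Answer: B1=T, B2=T, B6=F, B8=T, B9=F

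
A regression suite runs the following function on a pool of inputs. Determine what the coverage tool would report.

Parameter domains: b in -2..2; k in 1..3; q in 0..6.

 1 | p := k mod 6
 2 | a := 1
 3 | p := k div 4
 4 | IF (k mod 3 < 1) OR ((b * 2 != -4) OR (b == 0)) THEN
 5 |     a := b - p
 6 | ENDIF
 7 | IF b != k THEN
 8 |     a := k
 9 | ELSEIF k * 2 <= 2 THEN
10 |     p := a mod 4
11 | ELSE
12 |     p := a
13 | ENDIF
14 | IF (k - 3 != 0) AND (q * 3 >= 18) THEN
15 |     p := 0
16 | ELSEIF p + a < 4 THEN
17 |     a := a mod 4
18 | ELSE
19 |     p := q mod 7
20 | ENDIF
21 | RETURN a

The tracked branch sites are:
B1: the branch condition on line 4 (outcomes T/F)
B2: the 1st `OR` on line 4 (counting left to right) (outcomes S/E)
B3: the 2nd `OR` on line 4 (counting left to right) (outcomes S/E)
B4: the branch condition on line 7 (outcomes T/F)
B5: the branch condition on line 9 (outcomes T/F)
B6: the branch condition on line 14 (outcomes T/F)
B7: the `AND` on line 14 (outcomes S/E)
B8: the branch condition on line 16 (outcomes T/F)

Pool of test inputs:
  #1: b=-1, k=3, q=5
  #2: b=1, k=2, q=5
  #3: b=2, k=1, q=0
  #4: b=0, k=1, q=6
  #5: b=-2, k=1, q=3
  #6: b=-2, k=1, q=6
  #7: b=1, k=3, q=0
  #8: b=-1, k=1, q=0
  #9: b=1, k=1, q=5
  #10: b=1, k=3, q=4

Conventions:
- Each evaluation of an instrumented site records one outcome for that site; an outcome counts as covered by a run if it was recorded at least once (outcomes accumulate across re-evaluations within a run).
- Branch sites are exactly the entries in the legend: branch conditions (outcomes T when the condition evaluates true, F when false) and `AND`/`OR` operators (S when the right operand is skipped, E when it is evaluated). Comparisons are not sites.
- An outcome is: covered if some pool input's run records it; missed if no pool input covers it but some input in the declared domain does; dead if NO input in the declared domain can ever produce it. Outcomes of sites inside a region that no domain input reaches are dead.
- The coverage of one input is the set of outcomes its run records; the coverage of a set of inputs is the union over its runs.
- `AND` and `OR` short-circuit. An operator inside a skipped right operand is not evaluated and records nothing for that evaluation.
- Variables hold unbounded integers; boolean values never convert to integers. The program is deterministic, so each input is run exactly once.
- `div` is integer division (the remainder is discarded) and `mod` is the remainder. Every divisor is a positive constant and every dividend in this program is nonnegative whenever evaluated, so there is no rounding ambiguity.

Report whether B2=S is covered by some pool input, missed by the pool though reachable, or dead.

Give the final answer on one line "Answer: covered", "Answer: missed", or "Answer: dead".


B2=S is recorded by pool input(s) 1, 7, 10 -> covered
Answer: covered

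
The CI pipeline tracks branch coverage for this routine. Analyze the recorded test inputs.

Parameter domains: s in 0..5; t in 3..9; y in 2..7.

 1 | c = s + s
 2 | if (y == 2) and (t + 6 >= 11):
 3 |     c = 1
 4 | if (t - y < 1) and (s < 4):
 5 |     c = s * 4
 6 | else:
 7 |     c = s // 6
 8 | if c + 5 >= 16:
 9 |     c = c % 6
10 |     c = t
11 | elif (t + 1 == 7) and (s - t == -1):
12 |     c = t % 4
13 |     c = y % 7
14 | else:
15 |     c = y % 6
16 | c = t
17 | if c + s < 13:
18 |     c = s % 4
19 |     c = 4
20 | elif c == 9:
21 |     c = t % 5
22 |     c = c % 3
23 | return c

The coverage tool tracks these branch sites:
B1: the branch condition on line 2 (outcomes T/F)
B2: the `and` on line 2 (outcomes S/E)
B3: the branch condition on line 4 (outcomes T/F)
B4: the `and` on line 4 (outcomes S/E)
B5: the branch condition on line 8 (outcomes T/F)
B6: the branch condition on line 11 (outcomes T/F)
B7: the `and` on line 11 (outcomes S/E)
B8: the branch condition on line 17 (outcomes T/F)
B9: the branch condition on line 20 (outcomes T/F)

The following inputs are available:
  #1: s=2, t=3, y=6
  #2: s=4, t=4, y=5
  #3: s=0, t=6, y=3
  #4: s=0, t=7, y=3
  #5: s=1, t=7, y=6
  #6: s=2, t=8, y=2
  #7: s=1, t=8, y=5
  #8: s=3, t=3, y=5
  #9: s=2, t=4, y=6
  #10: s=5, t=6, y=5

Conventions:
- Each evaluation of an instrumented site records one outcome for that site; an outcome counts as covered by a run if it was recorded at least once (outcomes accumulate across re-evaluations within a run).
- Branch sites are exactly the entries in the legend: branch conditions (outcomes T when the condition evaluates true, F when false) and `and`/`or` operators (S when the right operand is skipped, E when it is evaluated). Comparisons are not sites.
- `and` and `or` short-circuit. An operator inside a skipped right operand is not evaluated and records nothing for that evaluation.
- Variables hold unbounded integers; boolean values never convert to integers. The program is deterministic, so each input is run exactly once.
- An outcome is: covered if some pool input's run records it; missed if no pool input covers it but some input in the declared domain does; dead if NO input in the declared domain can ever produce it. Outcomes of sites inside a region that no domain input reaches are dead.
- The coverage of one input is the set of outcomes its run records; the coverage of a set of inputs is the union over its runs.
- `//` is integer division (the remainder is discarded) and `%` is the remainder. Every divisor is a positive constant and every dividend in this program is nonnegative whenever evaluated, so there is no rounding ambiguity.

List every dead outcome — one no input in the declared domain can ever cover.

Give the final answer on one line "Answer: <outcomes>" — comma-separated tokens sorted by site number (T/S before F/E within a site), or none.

running all 252 domain inputs and tallying outcomes:
  reachable outcomes have witnesses, e.g. B1=T (e.g. s=0, t=5, y=2), B1=F (e.g. s=0, t=3, y=2), B2=S (e.g. s=0, t=3, y=3), B2=E (e.g. s=0, t=3, y=2)

Answer: none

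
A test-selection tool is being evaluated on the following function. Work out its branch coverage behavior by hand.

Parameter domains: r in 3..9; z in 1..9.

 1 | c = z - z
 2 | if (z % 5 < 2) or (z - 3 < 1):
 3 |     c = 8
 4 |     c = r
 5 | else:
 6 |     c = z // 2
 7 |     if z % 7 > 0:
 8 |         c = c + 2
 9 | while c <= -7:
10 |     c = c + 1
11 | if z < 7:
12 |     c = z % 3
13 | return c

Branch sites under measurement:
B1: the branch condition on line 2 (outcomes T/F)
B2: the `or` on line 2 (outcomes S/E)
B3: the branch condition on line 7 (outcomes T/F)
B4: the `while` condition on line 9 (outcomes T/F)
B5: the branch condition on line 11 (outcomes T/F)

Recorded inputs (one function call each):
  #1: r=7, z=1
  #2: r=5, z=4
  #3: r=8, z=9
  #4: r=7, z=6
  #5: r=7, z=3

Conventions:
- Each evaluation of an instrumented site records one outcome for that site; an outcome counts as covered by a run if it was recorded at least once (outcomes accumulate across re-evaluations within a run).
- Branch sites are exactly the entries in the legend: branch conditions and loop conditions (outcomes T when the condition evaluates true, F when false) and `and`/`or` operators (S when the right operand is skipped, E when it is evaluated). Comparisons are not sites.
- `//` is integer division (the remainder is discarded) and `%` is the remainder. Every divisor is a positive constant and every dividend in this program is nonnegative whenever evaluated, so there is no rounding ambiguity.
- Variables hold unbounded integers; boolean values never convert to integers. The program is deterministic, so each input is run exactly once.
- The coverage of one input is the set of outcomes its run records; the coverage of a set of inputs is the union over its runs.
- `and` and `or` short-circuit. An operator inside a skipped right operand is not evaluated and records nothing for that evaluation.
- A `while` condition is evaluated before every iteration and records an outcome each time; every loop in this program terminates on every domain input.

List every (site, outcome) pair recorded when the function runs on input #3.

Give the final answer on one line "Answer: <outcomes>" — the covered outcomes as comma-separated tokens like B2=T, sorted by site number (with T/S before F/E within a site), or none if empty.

Running input #3 (r=8, z=9), event by event:
  B2->E, B1->F, B3->T, B4->F, B5->F
deduplicating events, the covered set is: B1=F, B2=E, B3=T, B4=F, B5=F

Answer: B1=F, B2=E, B3=T, B4=F, B5=F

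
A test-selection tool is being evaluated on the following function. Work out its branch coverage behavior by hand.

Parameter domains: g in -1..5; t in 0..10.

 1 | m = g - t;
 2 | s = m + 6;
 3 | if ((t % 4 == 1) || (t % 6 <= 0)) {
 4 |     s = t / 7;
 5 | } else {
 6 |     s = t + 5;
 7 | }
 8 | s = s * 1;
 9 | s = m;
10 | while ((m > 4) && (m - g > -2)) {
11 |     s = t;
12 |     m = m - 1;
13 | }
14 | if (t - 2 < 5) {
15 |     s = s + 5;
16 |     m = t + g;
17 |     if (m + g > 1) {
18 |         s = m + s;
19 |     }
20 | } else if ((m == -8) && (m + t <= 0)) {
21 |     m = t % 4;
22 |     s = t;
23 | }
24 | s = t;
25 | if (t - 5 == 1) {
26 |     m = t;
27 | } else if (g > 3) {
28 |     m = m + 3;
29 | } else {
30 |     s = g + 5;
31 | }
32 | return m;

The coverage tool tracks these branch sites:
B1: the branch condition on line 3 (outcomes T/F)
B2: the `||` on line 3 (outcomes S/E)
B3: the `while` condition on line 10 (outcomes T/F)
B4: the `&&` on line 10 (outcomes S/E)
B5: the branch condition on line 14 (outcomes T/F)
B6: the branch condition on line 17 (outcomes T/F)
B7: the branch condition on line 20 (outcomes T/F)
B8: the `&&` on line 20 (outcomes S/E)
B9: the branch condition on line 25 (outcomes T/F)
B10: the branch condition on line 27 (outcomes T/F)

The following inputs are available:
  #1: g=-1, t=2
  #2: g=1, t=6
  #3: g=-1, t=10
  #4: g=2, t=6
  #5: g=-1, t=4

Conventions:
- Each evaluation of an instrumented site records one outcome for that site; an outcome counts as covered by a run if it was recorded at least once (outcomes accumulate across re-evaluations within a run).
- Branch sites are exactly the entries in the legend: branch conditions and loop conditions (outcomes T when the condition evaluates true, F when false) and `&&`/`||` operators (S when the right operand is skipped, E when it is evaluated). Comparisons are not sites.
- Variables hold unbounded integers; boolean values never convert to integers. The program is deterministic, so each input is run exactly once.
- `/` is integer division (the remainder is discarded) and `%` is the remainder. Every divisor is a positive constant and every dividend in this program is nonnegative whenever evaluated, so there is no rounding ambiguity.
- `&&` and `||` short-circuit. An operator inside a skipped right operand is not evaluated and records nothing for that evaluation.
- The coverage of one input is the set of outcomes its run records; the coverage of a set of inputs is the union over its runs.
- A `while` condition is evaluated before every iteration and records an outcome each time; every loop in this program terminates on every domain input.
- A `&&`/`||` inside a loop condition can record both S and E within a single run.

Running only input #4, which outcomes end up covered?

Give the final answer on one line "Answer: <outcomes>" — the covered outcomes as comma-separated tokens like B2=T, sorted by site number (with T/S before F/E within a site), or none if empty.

Event log for input #4 (g=2, t=6):
  B2->E, B1->T, B4->S, B3->F, B5->T, B6->T, B9->T
deduplicating events, the covered set is: B1=T, B2=E, B3=F, B4=S, B5=T, B6=T, B9=T

Answer: B1=T, B2=E, B3=F, B4=S, B5=T, B6=T, B9=T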